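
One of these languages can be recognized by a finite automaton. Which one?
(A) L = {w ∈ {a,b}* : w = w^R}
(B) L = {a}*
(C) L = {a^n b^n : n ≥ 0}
(B) {a}*

(B) L = {a}* is regular.

This can be recognized by a finite automaton (DFA/NFA).
Regular expressions like {a}* define regular languages.

The other choices are not regular:
- {a^n b^n : n ≥ 0}: After pumping, the number of a's and b's become unequal
- {w ∈ {a,b}* : w = w^R}: After pumping, the string is no longer symmetric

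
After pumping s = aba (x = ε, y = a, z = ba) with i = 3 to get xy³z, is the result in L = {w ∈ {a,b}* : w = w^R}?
No

xy³z = ε · aaa · ba = aaaba.
aaaba reversed is abaaa ≠ aaaba, so it is not a palindrome and is not in L.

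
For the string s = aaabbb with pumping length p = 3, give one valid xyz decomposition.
x = '', y = 'aaa', z = 'bbb'

For s = aaabbb and p = 3, one valid decomposition is:
- x = '' (length 0)
- y = 'aaa' (length 3)
- z = 'bbb' (length 3)

Verification:
- xyz = '' + 'aaa' + 'bbb' = aaabbb ✓
- |xy| = 3 ≤ 3 ✓
- |y| = 3 > 0 ✓

All pumping lemma constraints are satisfied.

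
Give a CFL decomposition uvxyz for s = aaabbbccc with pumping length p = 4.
u='aa', v='a', x='bb', y='b', z='ccc'

For s = aaabbbccc with pumping length p = 4:

One valid decomposition:
- u = 'aa'
- v = 'a'
- x = 'bb'
- y = 'b'
- z = 'ccc'

Verification:
- uvxyz = 'aa' + 'a' + 'bb' + 'b' + 'ccc' = aaabbbccc ✓
- |vxy| = |'abbb'| = 4 ≤ 4 ✓
- |vy| = |'ab'| = 2 > 0 ✓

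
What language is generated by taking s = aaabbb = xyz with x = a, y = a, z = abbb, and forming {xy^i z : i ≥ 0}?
{xy^i z : i ≥ 0} = {a^(2+i) b^3 : i ≥ 0} = {aabbb, aaabbb, aaaabbb, ...}

With x = a, y = a, z = abbb: Starting with aaabbb and pumping the second 'a', we get strings with 2+i a's followed by 3 b's for i = 0, 1, 2, ...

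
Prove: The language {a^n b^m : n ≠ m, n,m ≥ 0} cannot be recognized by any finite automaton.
Assume for contradiction that L is regular, and let p ≥ 1 be the pumping length given by the pumping lemma.
Choose s = a^p b^(p + p!). Then s ∈ L because p ≠ p + p! (as p! ≥ 1), and |s| ≥ p.
By the pumping lemma, s = xyz for some x, y, z with |xy| ≤ p, |y| ≥ 1, and xy^i z ∈ L for every i ≥ 0.
Since |xy| ≤ p and the first p symbols of s are all a's, y = a^k for some k with 1 ≤ k ≤ p.
For every i ≥ 0, xy^i z = a^(p + (i − 1)k) b^(p + p!).

Because 1 ≤ k ≤ p, k divides p!. Let t = p!/k (a positive integer) and take i = t + 1.
Then the number of a's is p + tk = p + p!, which equals the number of b's.
So xy^(t+1) z = a^(p + p!) b^(p + p!) has equally many a's and b's and is NOT in L.

This contradicts the pumping lemma, which requires xy^i z ∈ L for all i ≥ 0.
Hence L = {a^n b^m : n ≠ m, n,m ≥ 0} is not regular. ∎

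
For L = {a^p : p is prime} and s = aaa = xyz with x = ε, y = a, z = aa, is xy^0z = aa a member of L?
Yes

xy⁰z = ε · ε · aa = aa.
aa has length 2, which is prime, so it is in L.
(A single pumped string landing in L is not a contradiction by itself; a non-regularity proof needs some i for which xy^i z ∉ L, for every admissible decomposition.)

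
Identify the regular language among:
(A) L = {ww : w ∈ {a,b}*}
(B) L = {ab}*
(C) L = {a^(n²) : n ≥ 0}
(B) {ab}*

(B) L = {ab}* is regular.

This can be recognized by a finite automaton (DFA/NFA).
Regular expressions like {ab}* define regular languages.

The other choices are not regular:
- {ww : w ∈ {a,b}*}: After pumping, the two halves no longer match
- {a^(n²) : n ≥ 0}: After pumping, length is no longer a perfect square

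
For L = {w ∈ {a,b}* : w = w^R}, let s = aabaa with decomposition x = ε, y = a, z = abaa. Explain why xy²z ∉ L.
xy²z = aaabaa ∉ L

Pumping with i = 2 replaces y = a by y² = aa:
- Original: s = xyz = aabaa; aabaa reversed is aabaa, the same string, so it is a palindrome and is in L
- Pumped: xy²z = ε · aa · abaa = aaabaa
- aaabaa reversed is aabaaa ≠ aaabaa, so it is not a palindrome and is not in L

The pumping lemma would require xy²z ∈ L, so this decomposition yields a contradiction.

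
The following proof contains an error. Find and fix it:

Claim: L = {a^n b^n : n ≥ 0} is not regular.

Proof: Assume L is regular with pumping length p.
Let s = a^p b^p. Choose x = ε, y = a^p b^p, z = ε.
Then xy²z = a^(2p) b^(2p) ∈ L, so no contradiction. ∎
Error: The decomposition violates |xy| ≤ p. With y = a^p b^p, |xy| = |y| = 2p > p. (The proof also miscomputes xy²z, which would be a^p b^p a^p b^p rather than a^(2p) b^(2p), and it wrongly treats one harmless decomposition as settling the matter — the prover does not get to choose the decomposition.)

Correction: The pumping lemma requires |xy| ≤ p, and the argument must handle every decomposition satisfying |xy| ≤ p, |y| ≥ 1. Since s starts with p a's, any such y consists only of a's, say y = a^k with k ≥ 1. Then xy²z = a^(p+k) b^p has unequal numbers of a's and b's, so xy²z ∉ L — the required contradiction.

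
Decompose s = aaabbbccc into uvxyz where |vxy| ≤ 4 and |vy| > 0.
u='aa', v='a', x='bb', y='b', z='ccc'

For s = aaabbbccc with pumping length p = 4:

One valid decomposition:
- u = 'aa'
- v = 'a'
- x = 'bb'
- y = 'b'
- z = 'ccc'

Verification:
- uvxyz = 'aa' + 'a' + 'bb' + 'b' + 'ccc' = aaabbbccc ✓
- |vxy| = |'abbb'| = 4 ≤ 4 ✓
- |vy| = |'ab'| = 2 > 0 ✓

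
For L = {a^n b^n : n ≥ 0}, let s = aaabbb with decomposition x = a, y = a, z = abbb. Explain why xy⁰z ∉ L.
xy⁰z = aabbb ∉ L

Pumping with i = 0 replaces y = a by y⁰ = ε:
- Original: s = xyz = aaabbb; aaabbb = a^3 b^3 has equal counts (3 = 3), so it is in L
- Pumped: xy⁰z = a · ε · abbb = aabbb
- aabbb has 2 a's and 3 b's; 2 ≠ 3, so it is not in L

The pumping lemma would require xy⁰z ∈ L, so this decomposition yields a contradiction.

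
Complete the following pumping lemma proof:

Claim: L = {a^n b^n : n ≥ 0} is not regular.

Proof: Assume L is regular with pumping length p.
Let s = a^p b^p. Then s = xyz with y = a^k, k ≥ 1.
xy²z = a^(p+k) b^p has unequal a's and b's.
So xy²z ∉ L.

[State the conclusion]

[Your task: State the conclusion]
This contradicts the pumping lemma for regular languages,
which guarantees xy^i z ∈ L for all i ≥ 0.

Since our assumption that L is regular leads to a contradiction,
we conclude that L = {a^n b^n : n ≥ 0} is NOT regular. ∎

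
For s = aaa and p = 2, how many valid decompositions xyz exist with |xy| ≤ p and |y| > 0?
3

For s = 'aaa' with pumping length p = 2:

Constraints: |xy| ≤ 2, |y| > 0

Valid decompositions (|xy| ≤ p, |y| ≥ 1):
  • x='', y='a', z='aa'
  • x='a', y='a', z='a'
  • x='', y='aa', z='a'

Total count: 3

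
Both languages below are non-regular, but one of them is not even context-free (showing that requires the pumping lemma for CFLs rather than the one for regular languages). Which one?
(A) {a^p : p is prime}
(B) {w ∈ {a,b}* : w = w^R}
(A) {a^p : p is prime}

(A) {a^p : p is prime} requires the CFL pumping lemma.

- {w ∈ {a,b}* : w = w^R} is context-free (but not regular)
  • Can be shown non-regular with the regular pumping lemma
  • After pumping, the string is no longer symmetric

- {a^p : p is prime} is NOT context-free
  • Requires the CFL pumping lemma to prove
  • The CFL pumping lemma also fails because prime gaps are unbounded

The CFL pumping lemma is "stronger" in that it can prove non-membership
in the larger class of context-free languages.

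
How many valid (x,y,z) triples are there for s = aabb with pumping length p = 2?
3

For s = 'aabb' with pumping length p = 2:

Constraints: |xy| ≤ 2, |y| > 0

Valid decompositions (|xy| ≤ p, |y| ≥ 1):
  • x='', y='a', z='abb'
  • x='a', y='a', z='bb'
  • x='', y='aa', z='bb'

Total count: 3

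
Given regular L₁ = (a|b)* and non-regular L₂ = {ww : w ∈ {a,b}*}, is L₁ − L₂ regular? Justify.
No — L₁ − L₂ is not regular.

L₁ − L₂ is the complement of {ww} within {a,b}*. If it were regular, its complement {ww} would be regular as well (regular languages are closed under complement) — contradiction. So L₁ − L₂ is not regular.

Note that the bare facts "L₁ regular, L₂ non-regular" do not settle the question by themselves: the closure of regular languages under ∪, ∩, complement and difference applies only when BOTH operands are regular. With a non-regular operand the result can come out regular or non-regular depending on the specific languages, so one has to work out L₁ − L₂ for this particular pair, as above.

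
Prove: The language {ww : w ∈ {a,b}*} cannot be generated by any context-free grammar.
Assume for contradiction that L is context-free, and let p ≥ 1 be the pumping length given by the pumping lemma for CFLs.
Choose s = a^p b^p a^p b^p. Then s ∈ L (take w = a^p b^p) and |s| = 4p ≥ p.
By the CFL pumping lemma, s = uvxyz for some u, v, x, y, z with |vxy| ≤ p, |vy| ≥ 1, and uv^i xy^i z ∈ L for every i ≥ 0.

Write s as four blocks A₁ B₁ A₂ B₂ with A₁ = A₂ = a^p and B₁ = B₂ = b^p. Since |vxy| ≤ p, the window vxy lies inside at most two adjacent blocks. Take i = 0 and let t = uxz, so |t| = 4p − |vy| with 1 ≤ |vy| ≤ p. If |t| is odd, t ∉ L immediately, so assume |vy| is even (hence |vy| ≥ 2) and |t|/2 = 2p − |vy|/2, which satisfies p ≤ |t|/2 ≤ 2p − 1.

Case 1 (vxy inside A₁B₁): t = a^(p−j) b^(p−l) a^p b^p with j + l = |vy|. The second half of t has length < 2p, so it is a suffix of the trailing a^p b^p and ends in b; the first half is a^(p−j) b^(p−l) a^((j+l)/2), which ends in a because (j+l)/2 ≥ 1. The halves differ, so t ∉ L.

Case 2 (vxy inside B₁A₂, straddling the middle): t = a^p b^(p−j) a^(p−l) b^p with j + l = |vy|. If t = ww, then w is a prefix of t of length ≥ p, so w begins with a^p; and w is a suffix of t of length ≥ p, so w ends with b^p. That forces |w| ≥ 2p, contradicting |w| = |t|/2 ≤ 2p − 1. So t ∉ L.

Case 3 (vxy inside A₂B₂): t = a^p b^p a^(p−j) b^(p−l) with j + l = |vy|. The first half of t is a prefix of a^p b^p, so it begins with a; the second half is b^((j+l)/2) a^(p−j) b^(p−l), which begins with b. The halves differ, so t ∉ L.

In every case uv⁰xy⁰z = uxz ∉ L.

This contradicts the CFL pumping lemma, which requires uv^i xy^i z ∈ L for all i ≥ 0.
Hence L = {ww : w ∈ {a,b}*} is not context-free. ∎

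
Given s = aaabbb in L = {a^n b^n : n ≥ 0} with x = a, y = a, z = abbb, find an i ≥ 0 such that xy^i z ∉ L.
i = 0

xy⁰z = a · ε · abbb = aabbb; aabbb has 2 a's and 3 b's; 2 ≠ 3, so it is not in L.
(Other choices also work, e.g. i = 2, 3; only i = 1 is guaranteed to stay in L since xy¹z = s.)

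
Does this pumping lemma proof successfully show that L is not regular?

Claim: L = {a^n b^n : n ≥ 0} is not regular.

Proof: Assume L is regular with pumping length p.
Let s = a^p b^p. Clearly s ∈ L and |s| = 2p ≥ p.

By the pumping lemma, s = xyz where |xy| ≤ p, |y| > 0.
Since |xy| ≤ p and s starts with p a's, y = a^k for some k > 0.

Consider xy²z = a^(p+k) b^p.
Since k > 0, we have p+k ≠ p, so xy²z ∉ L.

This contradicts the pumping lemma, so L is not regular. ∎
The proof is correct.

This proof is valid because:
1. The string s = a^p b^p is correctly in L
2. The decomposition analysis is correct: y must consist only of a's
3. The contradiction is valid: pumping increases a's but not b's
4. The conclusion follows logically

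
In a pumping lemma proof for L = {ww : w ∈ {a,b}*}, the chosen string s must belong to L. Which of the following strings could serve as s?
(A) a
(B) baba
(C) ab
(B) baba

The pumping lemma is applied to a string s that lies in L, so first check membership of each option:
- (A) a has odd length 1, so it cannot be written as ww and is not in L ✗
- (B) baba splits into halves ba · ba, which are equal, so it is in L (w = ba) ✓
- (C) ab has length 2; its halves are a and b, which differ, so it is not in L ✗

Only (B) baba is in L, so it is the only candidate that could play the role of s.
(In a complete proof one picks s in terms of the pumping length p so that |s| ≥ p is guaranteed; a fixed string like baba illustrates the shape of such an s.)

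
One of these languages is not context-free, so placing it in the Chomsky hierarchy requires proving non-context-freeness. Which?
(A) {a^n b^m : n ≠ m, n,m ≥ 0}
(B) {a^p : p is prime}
(B) {a^p : p is prime}

(B) {a^p : p is prime} requires the CFL pumping lemma.

- {a^n b^m : n ≠ m, n,m ≥ 0} is context-free (but not regular)
  • Can be shown non-regular with the regular pumping lemma
  • After pumping a's, we can make n = m

- {a^p : p is prime} is NOT context-free
  • Requires the CFL pumping lemma to prove
  • The CFL pumping lemma also fails because prime gaps are unbounded

The CFL pumping lemma is "stronger" in that it can prove non-membership
in the larger class of context-free languages.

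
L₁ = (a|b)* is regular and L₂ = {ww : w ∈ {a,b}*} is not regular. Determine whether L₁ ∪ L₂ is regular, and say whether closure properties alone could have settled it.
Yes — L₁ ∪ L₂ is regular.

{ww} ⊆ (a|b)*, so L₁ ∪ L₂ = (a|b)*, which is regular.

Note that the bare facts "L₁ regular, L₂ non-regular" do not settle the question by themselves: the closure of regular languages under ∪, ∩, complement and difference applies only when BOTH operands are regular. With a non-regular operand the result can come out regular or non-regular depending on the specific languages, so one has to work out L₁ ∪ L₂ for this particular pair, as above.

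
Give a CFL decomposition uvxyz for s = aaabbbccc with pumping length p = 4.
u='aa', v='a', x='bb', y='b', z='ccc'

For s = aaabbbccc with pumping length p = 4:

One valid decomposition:
- u = 'aa'
- v = 'a'
- x = 'bb'
- y = 'b'
- z = 'ccc'

Verification:
- uvxyz = 'aa' + 'a' + 'bb' + 'b' + 'ccc' = aaabbbccc ✓
- |vxy| = |'abbb'| = 4 ≤ 4 ✓
- |vy| = |'ab'| = 2 > 0 ✓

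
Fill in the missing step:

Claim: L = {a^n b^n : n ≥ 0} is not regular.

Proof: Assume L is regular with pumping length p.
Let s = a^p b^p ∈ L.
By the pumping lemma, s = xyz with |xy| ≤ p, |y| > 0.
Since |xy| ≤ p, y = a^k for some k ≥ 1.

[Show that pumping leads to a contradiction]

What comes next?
Consider xy²z = a^(p+k) b^p.

Since k ≥ 1, we have p + k > p.
So xy²z has more a's than b's: (p+k) a's vs p b's.
This means xy²z ∉ L because a^n b^n requires equal counts.

This contradicts the pumping lemma which states xy²z ∈ L.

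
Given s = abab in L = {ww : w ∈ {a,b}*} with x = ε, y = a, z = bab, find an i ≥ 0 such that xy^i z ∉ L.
i = 3

xy³z = ε · aaa · bab = aaabab; aaabab has length 6; its halves are aaa and bab, which differ, so it is not in L.
(Other choices also work, e.g. i = 0, 2; only i = 1 is guaranteed to stay in L since xy¹z = s.)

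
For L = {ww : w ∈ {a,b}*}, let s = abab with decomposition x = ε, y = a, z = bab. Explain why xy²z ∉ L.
xy²z = aabab ∉ L

Pumping with i = 2 replaces y = a by y² = aa:
- Original: s = xyz = abab; abab splits into halves ab · ab, which are equal, so it is in L (w = ab)
- Pumped: xy²z = ε · aa · bab = aabab
- aabab has odd length 5, so it cannot be written as ww and is not in L

The pumping lemma would require xy²z ∈ L, so this decomposition yields a contradiction.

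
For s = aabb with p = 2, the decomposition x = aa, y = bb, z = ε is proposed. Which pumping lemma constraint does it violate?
Violated: |xy| ≤ p

The decomposition x = aa, y = bb, z = ε for s = aabb with p = 2
violates the constraint: |xy| ≤ p

|xy| = |aabb| = 4 > 2 = p. The decomposition puts too many characters in xy.

Pumping lemma constraints:
1. xyz = s (decomposition is valid)
2. |xy| ≤ p
3. |y| > 0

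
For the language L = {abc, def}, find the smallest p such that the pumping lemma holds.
p = 4

For a finite language L, the pumping lemma holds vacuously if p > max|s| for s ∈ L.

The longest string in L = {abc, def} has length 3.
If p = 4, then no string s ∈ L has |s| ≥ p, so the condition is vacuously true.

The minimum pumping length is p = 4.

Why no smaller p works: for any p ≤ 3, the longest string s ∈ L has |s| = 3 ≥ p, so it would
have to be pumpable; but pumping up (i = 2, 3, ...) produces ever longer strings, which cannot all lie in the
finite language L. So the pumping property fails for every p ≤ 3.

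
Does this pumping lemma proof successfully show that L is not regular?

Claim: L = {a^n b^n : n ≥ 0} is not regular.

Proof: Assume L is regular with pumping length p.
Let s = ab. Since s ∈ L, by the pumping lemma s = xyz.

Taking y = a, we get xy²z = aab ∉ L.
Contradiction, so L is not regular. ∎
The proof is INCORRECT.

Error: The string s = ab may be shorter than p.
The pumping lemma only applies to strings with |s| ≥ p, and p is not under our control.
We must choose s in terms of p, e.g. s = a^p b^p, to ensure |s| ≥ p.
(The proof also fixes one particular y; a valid argument must handle every decomposition with |xy| ≤ p and |y| ≥ 1 — for s = a^p b^p this forces y = a^k, and then xy²z = a^(p+k) b^p ∉ L.)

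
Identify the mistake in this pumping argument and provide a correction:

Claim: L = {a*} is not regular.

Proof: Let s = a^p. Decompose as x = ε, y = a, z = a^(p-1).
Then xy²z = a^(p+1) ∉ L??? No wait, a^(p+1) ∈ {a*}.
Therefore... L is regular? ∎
Error: The proof attempts to show a*  is not regular, but a* IS regular!

Correction: a* is a regular language (recognized by a simple DFA with one accepting state and self-loop on 'a'). The pumping lemma can only prove non-regularity, not regularity. For regular languages, pumping always works.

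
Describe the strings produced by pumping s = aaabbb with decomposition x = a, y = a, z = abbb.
{xy^i z : i ≥ 0} = {a^(2+i) b^3 : i ≥ 0} = {aabbb, aaabbb, aaaabbb, ...}

With x = a, y = a, z = abbb: Starting with aaabbb and pumping the second 'a', we get strings with 2+i a's followed by 3 b's for i = 0, 1, 2, ...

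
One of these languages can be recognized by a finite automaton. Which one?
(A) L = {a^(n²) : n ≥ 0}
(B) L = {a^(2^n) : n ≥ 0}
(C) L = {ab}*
(C) {ab}*

(C) L = {ab}* is regular.

This can be recognized by a finite automaton (DFA/NFA).
Regular expressions like {ab}* define regular languages.

The other choices are not regular:
- {a^(2^n) : n ≥ 0}: After pumping, length is no longer a power of 2
- {a^(n²) : n ≥ 0}: After pumping, length is no longer a perfect square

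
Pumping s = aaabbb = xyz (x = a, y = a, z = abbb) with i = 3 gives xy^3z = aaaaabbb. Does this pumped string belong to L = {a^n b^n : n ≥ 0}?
No

xy³z = a · aaa · abbb = aaaaabbb.
aaaaabbb has 5 a's and 3 b's; 5 ≠ 3, so it is not in L.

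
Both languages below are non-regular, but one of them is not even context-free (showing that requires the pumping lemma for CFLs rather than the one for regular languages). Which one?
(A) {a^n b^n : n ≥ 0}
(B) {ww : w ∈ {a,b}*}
(B) {ww : w ∈ {a,b}*}

(B) {ww : w ∈ {a,b}*} requires the CFL pumping lemma.

- {a^n b^n : n ≥ 0} is context-free (but not regular)
  • Can be shown non-regular with the regular pumping lemma
  • After pumping, the number of a's and b's become unequal

- {ww : w ∈ {a,b}*} is NOT context-free
  • Requires the CFL pumping lemma to prove
  • Cannot verify equality of two arbitrary substrings

The CFL pumping lemma is "stronger" in that it can prove non-membership
in the larger class of context-free languages.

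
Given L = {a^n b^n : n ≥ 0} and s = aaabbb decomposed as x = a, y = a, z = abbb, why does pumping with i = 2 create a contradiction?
xy²z = aaaabbb ∉ L

Pumping with i = 2 replaces y = a by y² = aa:
- Original: s = xyz = aaabbb; aaabbb = a^3 b^3 has equal counts (3 = 3), so it is in L
- Pumped: xy²z = a · aa · abbb = aaaabbb
- aaaabbb has 4 a's and 3 b's; 4 ≠ 3, so it is not in L

The pumping lemma would require xy²z ∈ L, so this decomposition yields a contradiction.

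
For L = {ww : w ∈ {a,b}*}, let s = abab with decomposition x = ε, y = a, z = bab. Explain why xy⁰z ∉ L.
xy⁰z = bab ∉ L

Pumping with i = 0 replaces y = a by y⁰ = ε:
- Original: s = xyz = abab; abab splits into halves ab · ab, which are equal, so it is in L (w = ab)
- Pumped: xy⁰z = ε · ε · bab = bab
- bab has odd length 3, so it cannot be written as ww and is not in L

The pumping lemma would require xy⁰z ∈ L, so this decomposition yields a contradiction.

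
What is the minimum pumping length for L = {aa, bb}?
p = 3

For a finite language L, the pumping lemma holds vacuously if p > max|s| for s ∈ L.

The longest string in L = {aa, bb} has length 2.
If p = 3, then no string s ∈ L has |s| ≥ p, so the condition is vacuously true.

The minimum pumping length is p = 3.

Why no smaller p works: for any p ≤ 2, the longest string s ∈ L has |s| = 2 ≥ p, so it would
have to be pumpable; but pumping up (i = 2, 3, ...) produces ever longer strings, which cannot all lie in the
finite language L. So the pumping property fails for every p ≤ 2.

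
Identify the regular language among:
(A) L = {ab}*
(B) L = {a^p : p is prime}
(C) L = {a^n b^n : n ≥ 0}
(A) {ab}*

(A) L = {ab}* is regular.

This can be recognized by a finite automaton (DFA/NFA).
Regular expressions like {ab}* define regular languages.

The other choices are not regular:
- {a^p : p is prime}: After pumping, the length becomes composite
- {a^n b^n : n ≥ 0}: After pumping, the number of a's and b's become unequal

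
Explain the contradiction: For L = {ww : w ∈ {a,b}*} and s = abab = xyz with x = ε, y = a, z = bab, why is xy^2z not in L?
xy²z = aabab ∉ L

Pumping with i = 2 replaces y = a by y² = aa:
- Original: s = xyz = abab; abab splits into halves ab · ab, which are equal, so it is in L (w = ab)
- Pumped: xy²z = ε · aa · bab = aabab
- aabab has odd length 5, so it cannot be written as ww and is not in L

The pumping lemma would require xy²z ∈ L, so this decomposition yields a contradiction.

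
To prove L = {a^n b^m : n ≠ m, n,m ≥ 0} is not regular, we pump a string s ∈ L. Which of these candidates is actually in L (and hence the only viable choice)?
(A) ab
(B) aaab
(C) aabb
(B) aaab

The pumping lemma is applied to a string s that lies in L, so first check membership of each option:
- (A) ab = a^1 b^1 has n = m = 1, so it is not in L ✗
- (B) aaab = a^3 b^1 with 3 ≠ 1, so it is in L ✓
- (C) aabb = a^2 b^2 has n = m = 2, so it is not in L ✗

Only (B) aaab is in L, so it is the only candidate that could play the role of s.
(In a complete proof one picks s in terms of the pumping length p so that |s| ≥ p is guaranteed; a fixed string like aaab illustrates the shape of such an s.)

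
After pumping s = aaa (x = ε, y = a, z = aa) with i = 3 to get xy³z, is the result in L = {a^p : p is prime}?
Yes

xy³z = ε · aaa · aa = aaaaa.
aaaaa has length 5, which is prime, so it is in L.
(A single pumped string landing in L is not a contradiction by itself; a non-regularity proof needs some i for which xy^i z ∉ L, for every admissible decomposition.)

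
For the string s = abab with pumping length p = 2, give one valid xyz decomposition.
x = '', y = 'ab', z = 'ab'

For s = abab and p = 2, one valid decomposition is:
- x = '' (length 0)
- y = 'ab' (length 2)
- z = 'ab' (length 2)

Verification:
- xyz = '' + 'ab' + 'ab' = abab ✓
- |xy| = 2 ≤ 2 ✓
- |y| = 2 > 0 ✓

All pumping lemma constraints are satisfied.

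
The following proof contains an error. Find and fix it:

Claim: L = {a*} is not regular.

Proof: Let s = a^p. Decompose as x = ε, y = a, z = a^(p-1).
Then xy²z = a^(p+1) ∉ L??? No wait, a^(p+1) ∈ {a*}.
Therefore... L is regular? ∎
Error: The proof attempts to show a*  is not regular, but a* IS regular!

Correction: a* is a regular language (recognized by a simple DFA with one accepting state and self-loop on 'a'). The pumping lemma can only prove non-regularity, not regularity. For regular languages, pumping always works.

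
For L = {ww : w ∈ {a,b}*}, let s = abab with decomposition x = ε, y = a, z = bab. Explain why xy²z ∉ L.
xy²z = aabab ∉ L

Pumping with i = 2 replaces y = a by y² = aa:
- Original: s = xyz = abab; abab splits into halves ab · ab, which are equal, so it is in L (w = ab)
- Pumped: xy²z = ε · aa · bab = aabab
- aabab has odd length 5, so it cannot be written as ww and is not in L

The pumping lemma would require xy²z ∈ L, so this decomposition yields a contradiction.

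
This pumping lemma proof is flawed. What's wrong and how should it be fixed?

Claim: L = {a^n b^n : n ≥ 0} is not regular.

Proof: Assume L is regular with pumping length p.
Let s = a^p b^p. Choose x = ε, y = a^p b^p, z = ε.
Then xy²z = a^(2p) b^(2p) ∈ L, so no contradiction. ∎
Error: The decomposition violates |xy| ≤ p. With y = a^p b^p, |xy| = |y| = 2p > p. (The proof also miscomputes xy²z, which would be a^p b^p a^p b^p rather than a^(2p) b^(2p), and it wrongly treats one harmless decomposition as settling the matter — the prover does not get to choose the decomposition.)

Correction: The pumping lemma requires |xy| ≤ p, and the argument must handle every decomposition satisfying |xy| ≤ p, |y| ≥ 1. Since s starts with p a's, any such y consists only of a's, say y = a^k with k ≥ 1. Then xy²z = a^(p+k) b^p has unequal numbers of a's and b's, so xy²z ∉ L — the required contradiction.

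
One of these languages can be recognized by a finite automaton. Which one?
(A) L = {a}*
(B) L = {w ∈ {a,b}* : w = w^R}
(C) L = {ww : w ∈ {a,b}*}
(A) {a}*

(A) L = {a}* is regular.

This can be recognized by a finite automaton (DFA/NFA).
Regular expressions like {a}* define regular languages.

The other choices are not regular:
- {ww : w ∈ {a,b}*}: After pumping, the two halves no longer match
- {w ∈ {a,b}* : w = w^R}: After pumping, the string is no longer symmetric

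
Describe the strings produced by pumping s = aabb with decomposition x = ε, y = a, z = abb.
{xy^i z : i ≥ 0} = {a^(i+1) b^2 : i ≥ 0} = {abb, aabb, aaabb, ...}

With x = ε, y = a, z = abb: Starting with aabb and pumping the first 'a' (z = abb keeps the second 'a'), we get strings with i+1 a's followed by 2 b's for i = 0, 1, 2, ...; note bb is not produced because z always contributes one a.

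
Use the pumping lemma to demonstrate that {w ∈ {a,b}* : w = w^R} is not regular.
Assume for contradiction that L is regular, and let p ≥ 1 be the pumping length given by the pumping lemma.
Choose s = a^p b a^p. Then s ∈ L (it reads the same in both directions) and |s| = 2p + 1 ≥ p.
By the pumping lemma, s = xyz for some x, y, z with |xy| ≤ p, |y| ≥ 1, and xy^i z ∈ L for every i ≥ 0.
Since |xy| ≤ p and the first p symbols of s are all a's, y = a^k for some k with 1 ≤ k ≤ p.

Take i = 0: xy⁰z = a^(p − k) b a^p.
Its reversal is a^p b a^(p − k). These differ because the block of a's before the unique b has length p − k in one and p in the other, and p − k ≠ p since k ≥ 1. So xy⁰z is not a palindrome, i.e. xy⁰z ∉ L.

This contradicts the pumping lemma, which requires xy^i z ∈ L for all i ≥ 0.
Hence L = {w ∈ {a,b}* : w = w^R} is not regular. ∎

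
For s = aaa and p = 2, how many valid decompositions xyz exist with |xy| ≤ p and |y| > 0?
3

For s = 'aaa' with pumping length p = 2:

Constraints: |xy| ≤ 2, |y| > 0

Valid decompositions (|xy| ≤ p, |y| ≥ 1):
  • x='', y='a', z='aa'
  • x='a', y='a', z='a'
  • x='', y='aa', z='a'

Total count: 3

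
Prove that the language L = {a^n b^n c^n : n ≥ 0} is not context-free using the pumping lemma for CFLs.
Assume for contradiction that L is context-free, and let p ≥ 1 be the pumping length given by the pumping lemma for CFLs.
Choose s = a^p b^p c^p. Then s ∈ L and |s| = 3p ≥ p.
By the CFL pumping lemma, s = uvxyz for some u, v, x, y, z with |vxy| ≤ p, |vy| ≥ 1, and uv^i xy^i z ∈ L for every i ≥ 0.

Because |vxy| ≤ p, the window vxy cannot contain both an a and a c: any substring of s containing both must include the entire block b^p plus at least one a and one c, so it has length ≥ p + 2 > p.
Hence at least one of the letters a, c does not occur in vy at all.

Take i = 0: the string uxz is obtained from s by deleting |vy| ≥ 1 symbols, so |uxz| = 3p − |vy| < 3p.
But the letter (a or c) that does not occur in vy still occurs exactly p times in uxz. Every string of L with exactly p copies of some letter is a^p b^p c^p, of length 3p. Since |uxz| < 3p, uxz ∉ L.

This contradicts the CFL pumping lemma, which requires uv^i xy^i z ∈ L for all i ≥ 0.
Hence L = {a^n b^n c^n : n ≥ 0} is not context-free. ∎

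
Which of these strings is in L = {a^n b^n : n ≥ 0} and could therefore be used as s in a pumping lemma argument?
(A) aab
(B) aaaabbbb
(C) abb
(B) aaaabbbb

The pumping lemma is applied to a string s that lies in L, so first check membership of each option:
- (A) aab has 2 a's and 1 b's; 2 ≠ 1, so it is not in L ✗
- (B) aaaabbbb = a^4 b^4 has equal counts (4 = 4), so it is in L ✓
- (C) abb has 1 a's and 2 b's; 1 ≠ 2, so it is not in L ✗

Only (B) aaaabbbb is in L, so it is the only candidate that could play the role of s.
(In a complete proof one picks s in terms of the pumping length p so that |s| ≥ p is guaranteed; a fixed string like aaaabbbb illustrates the shape of such an s.)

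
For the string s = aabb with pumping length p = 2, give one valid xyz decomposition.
x = 'a', y = 'a', z = 'bb'

For s = aabb and p = 2, one valid decomposition is:
- x = 'a' (length 1)
- y = 'a' (length 1)
- z = 'bb' (length 2)

Verification:
- xyz = 'a' + 'a' + 'bb' = aabb ✓
- |xy| = 2 ≤ 2 ✓
- |y| = 1 > 0 ✓

All pumping lemma constraints are satisfied.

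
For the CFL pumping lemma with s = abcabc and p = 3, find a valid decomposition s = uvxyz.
u='ab', v='c', x='a', y='b', z='c'

For s = abcabc with pumping length p = 3:

One valid decomposition:
- u = 'ab'
- v = 'c'
- x = 'a'
- y = 'b'
- z = 'c'

Verification:
- uvxyz = 'ab' + 'c' + 'a' + 'b' + 'c' = abcabc ✓
- |vxy| = |'cab'| = 3 ≤ 3 ✓
- |vy| = |'cb'| = 2 > 0 ✓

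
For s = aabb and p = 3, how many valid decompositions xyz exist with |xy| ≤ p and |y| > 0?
6

For s = 'aabb' with pumping length p = 3:

Constraints: |xy| ≤ 3, |y| > 0

Valid decompositions (|xy| ≤ p, |y| ≥ 1):
  • x='', y='a', z='abb'
  • x='a', y='a', z='bb'
  • x='', y='aa', z='bb'
  • x='aa', y='b', z='b'
  • x='a', y='ab', z='b'
  • x='', y='aab', z='b'

Total count: 6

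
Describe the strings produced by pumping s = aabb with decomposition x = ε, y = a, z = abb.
{xy^i z : i ≥ 0} = {a^(i+1) b^2 : i ≥ 0} = {abb, aabb, aaabb, ...}

With x = ε, y = a, z = abb: Starting with aabb and pumping the first 'a' (z = abb keeps the second 'a'), we get strings with i+1 a's followed by 2 b's for i = 0, 1, 2, ...; note bb is not produced because z always contributes one a.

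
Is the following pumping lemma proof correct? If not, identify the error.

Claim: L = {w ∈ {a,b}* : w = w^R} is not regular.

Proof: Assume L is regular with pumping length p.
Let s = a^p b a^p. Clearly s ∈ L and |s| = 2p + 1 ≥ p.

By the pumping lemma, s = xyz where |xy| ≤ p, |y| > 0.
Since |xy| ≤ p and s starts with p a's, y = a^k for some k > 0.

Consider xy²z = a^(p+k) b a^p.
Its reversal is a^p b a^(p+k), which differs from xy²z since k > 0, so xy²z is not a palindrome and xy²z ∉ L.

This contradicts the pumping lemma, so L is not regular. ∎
The proof is correct.

This proof is valid because:
1. s = a^p b a^p is in L and is chosen in terms of p, so |s| ≥ p holds for every p
2. The decomposition analysis is correct: |xy| ≤ p forces y to lie inside the leading a's
3. The contradiction is valid: a^(p+k) b a^p has more a's before the b than after it, so it is not a palindrome
4. The conclusion follows logically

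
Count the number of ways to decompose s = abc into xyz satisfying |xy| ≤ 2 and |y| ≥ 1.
3

For s = 'abc' with pumping length p = 2:

Constraints: |xy| ≤ 2, |y| > 0

Valid decompositions (|xy| ≤ p, |y| ≥ 1):
  • x='', y='a', z='bc'
  • x='a', y='b', z='c'
  • x='', y='ab', z='c'

Total count: 3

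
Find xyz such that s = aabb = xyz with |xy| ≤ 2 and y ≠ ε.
x = '', y = 'a', z = 'abb'

For s = aabb and p = 2, one valid decomposition is:
- x = '' (length 0)
- y = 'a' (length 1)
- z = 'abb' (length 3)

Verification:
- xyz = '' + 'a' + 'abb' = aabb ✓
- |xy| = 1 ≤ 2 ✓
- |y| = 1 > 0 ✓

All pumping lemma constraints are satisfied.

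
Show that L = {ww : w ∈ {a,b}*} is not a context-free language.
Assume for contradiction that L is context-free, and let p ≥ 1 be the pumping length given by the pumping lemma for CFLs.
Choose s = a^p b^p a^p b^p. Then s ∈ L (take w = a^p b^p) and |s| = 4p ≥ p.
By the CFL pumping lemma, s = uvxyz for some u, v, x, y, z with |vxy| ≤ p, |vy| ≥ 1, and uv^i xy^i z ∈ L for every i ≥ 0.

Write s as four blocks A₁ B₁ A₂ B₂ with A₁ = A₂ = a^p and B₁ = B₂ = b^p. Since |vxy| ≤ p, the window vxy lies inside at most two adjacent blocks. Take i = 0 and let t = uxz, so |t| = 4p − |vy| with 1 ≤ |vy| ≤ p. If |t| is odd, t ∉ L immediately, so assume |vy| is even (hence |vy| ≥ 2) and |t|/2 = 2p − |vy|/2, which satisfies p ≤ |t|/2 ≤ 2p − 1.

Case 1 (vxy inside A₁B₁): t = a^(p−j) b^(p−l) a^p b^p with j + l = |vy|. The second half of t has length < 2p, so it is a suffix of the trailing a^p b^p and ends in b; the first half is a^(p−j) b^(p−l) a^((j+l)/2), which ends in a because (j+l)/2 ≥ 1. The halves differ, so t ∉ L.

Case 2 (vxy inside B₁A₂, straddling the middle): t = a^p b^(p−j) a^(p−l) b^p with j + l = |vy|. If t = ww, then w is a prefix of t of length ≥ p, so w begins with a^p; and w is a suffix of t of length ≥ p, so w ends with b^p. That forces |w| ≥ 2p, contradicting |w| = |t|/2 ≤ 2p − 1. So t ∉ L.

Case 3 (vxy inside A₂B₂): t = a^p b^p a^(p−j) b^(p−l) with j + l = |vy|. The first half of t is a prefix of a^p b^p, so it begins with a; the second half is b^((j+l)/2) a^(p−j) b^(p−l), which begins with b. The halves differ, so t ∉ L.

In every case uv⁰xy⁰z = uxz ∉ L.

This contradicts the CFL pumping lemma, which requires uv^i xy^i z ∈ L for all i ≥ 0.
Hence L = {ww : w ∈ {a,b}*} is not context-free. ∎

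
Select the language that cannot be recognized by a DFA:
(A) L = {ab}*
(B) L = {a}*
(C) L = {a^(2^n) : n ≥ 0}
(C) {a^(2^n) : n ≥ 0}

(C) L = {a^(2^n) : n ≥ 0} is NOT regular.

The pumping lemma can be used to prove this:
After pumping, length is no longer a power of 2

The other languages are regular because they can be recognized by finite automata.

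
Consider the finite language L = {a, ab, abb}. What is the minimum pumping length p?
p = 4

For a finite language L, the pumping lemma holds vacuously if p > max|s| for s ∈ L.

The longest string in L = {a, ab, abb} has length 3.
If p = 4, then no string s ∈ L has |s| ≥ p, so the condition is vacuously true.

The minimum pumping length is p = 4.

Why no smaller p works: for any p ≤ 3, the longest string s ∈ L has |s| = 3 ≥ p, so it would
have to be pumpable; but pumping up (i = 2, 3, ...) produces ever longer strings, which cannot all lie in the
finite language L. So the pumping property fails for every p ≤ 3.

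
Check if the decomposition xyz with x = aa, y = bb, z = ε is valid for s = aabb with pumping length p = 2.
Violated: |xy| ≤ p

The decomposition x = aa, y = bb, z = ε for s = aabb with p = 2
violates the constraint: |xy| ≤ p

|xy| = |aabb| = 4 > 2 = p. The decomposition puts too many characters in xy.

Pumping lemma constraints:
1. xyz = s (decomposition is valid)
2. |xy| ≤ p
3. |y| > 0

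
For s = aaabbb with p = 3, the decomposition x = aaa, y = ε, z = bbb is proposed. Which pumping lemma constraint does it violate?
Violated: |y| > 0

The decomposition x = aaa, y = ε, z = bbb for s = aaabbb with p = 3
violates the constraint: |y| > 0

|y| = 0, but the pumping lemma requires |y| > 0 (y must be non-empty).

Pumping lemma constraints:
1. xyz = s (decomposition is valid)
2. |xy| ≤ p
3. |y| > 0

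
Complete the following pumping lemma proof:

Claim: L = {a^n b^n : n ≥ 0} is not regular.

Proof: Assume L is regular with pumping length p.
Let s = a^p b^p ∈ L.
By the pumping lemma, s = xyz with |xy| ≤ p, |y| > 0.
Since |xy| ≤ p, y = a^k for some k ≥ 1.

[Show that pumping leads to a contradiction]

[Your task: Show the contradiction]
Consider xy²z = a^(p+k) b^p.

Since k ≥ 1, we have p + k > p.
So xy²z has more a's than b's: (p+k) a's vs p b's.
This means xy²z ∉ L because a^n b^n requires equal counts.

This contradicts the pumping lemma which states xy²z ∈ L.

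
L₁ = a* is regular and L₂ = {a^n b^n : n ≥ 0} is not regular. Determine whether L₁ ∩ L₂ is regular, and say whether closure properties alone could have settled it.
Yes — L₁ ∩ L₂ is regular.

A string of a* contains no b's, and the only string of {a^n b^n} with no b's is ε (n = 0). So L₁ ∩ L₂ = {ε}, a finite language, which is regular.

Note that the bare facts "L₁ regular, L₂ non-regular" do not settle the question by themselves: the closure of regular languages under ∪, ∩, complement and difference applies only when BOTH operands are regular. With a non-regular operand the result can come out regular or non-regular depending on the specific languages, so one has to work out L₁ ∩ L₂ for this particular pair, as above.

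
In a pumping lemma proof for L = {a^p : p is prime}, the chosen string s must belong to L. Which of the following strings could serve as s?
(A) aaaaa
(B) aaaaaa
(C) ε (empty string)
(A) aaaaa

The pumping lemma is applied to a string s that lies in L, so first check membership of each option:
- (A) aaaaa has length 5, which is prime, so it is in L ✓
- (B) aaaaaa has length 6 = 2 × 3, which is not prime, so it is not in L ✗
- (C) ε has length 0, which is not prime, so it is not in L ✗

Only (A) aaaaa is in L, so it is the only candidate that could play the role of s.
(In a complete proof one picks s in terms of the pumping length p so that |s| ≥ p is guaranteed; a fixed string like aaaaa illustrates the shape of such an s.)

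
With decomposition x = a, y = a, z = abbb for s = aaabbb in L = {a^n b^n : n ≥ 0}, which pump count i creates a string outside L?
i = 0

xy⁰z = a · ε · abbb = aabbb; aabbb has 2 a's and 3 b's; 2 ≠ 3, so it is not in L.
(Other choices also work, e.g. i = 2, 3; only i = 1 is guaranteed to stay in L since xy¹z = s.)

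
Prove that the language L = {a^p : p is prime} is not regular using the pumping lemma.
Assume for contradiction that L is regular, and let p ≥ 1 be the pumping length given by the pumping lemma.
Choose a prime q with q ≥ p (one exists because there are infinitely many primes) and let s = a^q. Then s ∈ L and |s| = q ≥ p.
By the pumping lemma, s = xyz for some x, y, z with |xy| ≤ p, |y| ≥ 1, and xy^i z ∈ L for every i ≥ 0.
Here y = a^k for some k with 1 ≤ k ≤ p, and xy^i z = a^(q + (i − 1)k) for every i ≥ 0.

Take i = q + 1: |xy^(q+1) z| = q + qk = q(k + 1).
Both factors satisfy q ≥ 2 and k + 1 ≥ 2, so q(k + 1) is composite, and xy^(q+1) z ∉ L.

This contradicts the pumping lemma, which requires xy^i z ∈ L for all i ≥ 0.
Hence L = {a^p : p is prime} is not regular. ∎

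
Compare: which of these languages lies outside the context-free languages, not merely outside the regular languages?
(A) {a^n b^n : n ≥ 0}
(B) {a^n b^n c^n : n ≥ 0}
(B) {a^n b^n c^n : n ≥ 0}

(B) {a^n b^n c^n : n ≥ 0} requires the CFL pumping lemma.

- {a^n b^n : n ≥ 0} is context-free (but not regular)
  • Can be shown non-regular with the regular pumping lemma
  • After pumping, the number of a's and b's become unequal

- {a^n b^n c^n : n ≥ 0} is NOT context-free
  • Requires the CFL pumping lemma to prove
  • Cannot maintain three equal counts simultaneously

The CFL pumping lemma is "stronger" in that it can prove non-membership
in the larger class of context-free languages.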